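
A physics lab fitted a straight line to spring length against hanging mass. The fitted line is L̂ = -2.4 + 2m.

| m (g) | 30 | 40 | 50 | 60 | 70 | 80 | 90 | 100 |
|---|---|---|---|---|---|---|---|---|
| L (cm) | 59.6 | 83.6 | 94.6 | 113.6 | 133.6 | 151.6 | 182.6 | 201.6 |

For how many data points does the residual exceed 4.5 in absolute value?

3

m=30: L̂ = -2.4 + 2·30 = 57.6; e = 59.6 − 57.6 = 2
m=40: L̂ = -2.4 + 2·40 = 77.6; e = 83.6 − 77.6 = 6
m=50: L̂ = -2.4 + 2·50 = 97.6; e = 94.6 − 97.6 = -3
m=60: L̂ = -2.4 + 2·60 = 117.6; e = 113.6 − 117.6 = -4
m=70: L̂ = -2.4 + 2·70 = 137.6; e = 133.6 − 137.6 = -4
m=80: L̂ = -2.4 + 2·80 = 157.6; e = 151.6 − 157.6 = -6
m=90: L̂ = -2.4 + 2·90 = 177.6; e = 182.6 − 177.6 = 5
m=100: L̂ = -2.4 + 2·100 = 197.6; e = 201.6 − 197.6 = 4
|e| > 4.5: m=40 (|e|=6), m=80 (|e|=6), m=90 (|e|=5) → 3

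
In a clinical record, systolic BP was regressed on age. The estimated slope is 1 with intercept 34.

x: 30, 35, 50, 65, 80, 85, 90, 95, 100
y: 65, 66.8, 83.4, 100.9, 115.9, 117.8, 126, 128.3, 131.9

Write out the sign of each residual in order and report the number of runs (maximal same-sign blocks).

x=30: ŷ = 34 + 30 = 64; r = 65 − 64 = 1
x=35: ŷ = 34 + 35 = 69; r = 66.8 − 69 = -2.2
x=50: ŷ = 34 + 50 = 84; r = 83.4 − 84 = -0.6
x=65: ŷ = 34 + 65 = 99; r = 100.9 − 99 = 1.9
x=80: ŷ = 34 + 80 = 114; r = 115.9 − 114 = 1.9
x=85: ŷ = 34 + 85 = 119; r = 117.8 − 119 = -1.2
x=90: ŷ = 34 + 90 = 124; r = 126 − 124 = 2
x=95: ŷ = 34 + 95 = 129; r = 128.3 − 129 = -0.7
x=100: ŷ = 34 + 100 = 134; r = 131.9 − 134 = -2.1
Signs: + − − + + − + − −
Runs: +×1, −×2, +×2, −×1, +×1, −×2 → 6

6 runs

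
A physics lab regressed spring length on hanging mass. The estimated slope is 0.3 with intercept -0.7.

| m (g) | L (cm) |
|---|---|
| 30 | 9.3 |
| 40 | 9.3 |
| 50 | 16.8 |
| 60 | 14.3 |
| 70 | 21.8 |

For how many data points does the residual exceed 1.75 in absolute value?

m=30: ŷ = -0.7 + 0.3·30 = 8.3; r = 9.3 − 8.3 = 1
m=40: ŷ = -0.7 + 0.3·40 = 11.3; r = 9.3 − 11.3 = -2
m=50: ŷ = -0.7 + 0.3·50 = 14.3; r = 16.8 − 14.3 = 2.5
m=60: ŷ = -0.7 + 0.3·60 = 17.3; r = 14.3 − 17.3 = -3
m=70: ŷ = -0.7 + 0.3·70 = 20.3; r = 21.8 − 20.3 = 1.5
|r| > 1.75: m=40 (|r|=2), m=50 (|r|=2.5), m=60 (|r|=3) → 3

3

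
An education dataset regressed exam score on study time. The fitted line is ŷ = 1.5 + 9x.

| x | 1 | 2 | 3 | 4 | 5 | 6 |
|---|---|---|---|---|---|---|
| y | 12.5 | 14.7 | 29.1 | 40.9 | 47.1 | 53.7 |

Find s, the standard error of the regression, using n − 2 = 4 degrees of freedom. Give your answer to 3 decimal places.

s = 3.262

x=1: ŷ = 1.5 + 9·1 = 10.5; r = 12.5 − 10.5 = 2
x=2: ŷ = 1.5 + 9·2 = 19.5; r = 14.7 − 19.5 = -4.8
x=3: ŷ = 1.5 + 9·3 = 28.5; r = 29.1 − 28.5 = 0.6
x=4: ŷ = 1.5 + 9·4 = 37.5; r = 40.9 − 37.5 = 3.4
x=5: ŷ = 1.5 + 9·5 = 46.5; r = 47.1 − 46.5 = 0.6
x=6: ŷ = 1.5 + 9·6 = 55.5; r = 53.7 − 55.5 = -1.8
SSE = 4 + 23.04 + 0.36 + 11.56 + 0.36 + 3.24 = 42.56
s = √(42.56/4) = √10.64 ≈ 3.262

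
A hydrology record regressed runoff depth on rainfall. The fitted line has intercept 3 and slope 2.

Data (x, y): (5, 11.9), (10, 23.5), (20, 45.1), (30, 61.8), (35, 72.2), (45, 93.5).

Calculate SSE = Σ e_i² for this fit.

SSE = 8.2

x=5: ŷ = 3 + 2·5 = 13; e = 11.9 − 13 = -1.1
x=10: ŷ = 3 + 2·10 = 23; e = 23.5 − 23 = 0.5
x=20: ŷ = 3 + 2·20 = 43; e = 45.1 − 43 = 2.1
x=30: ŷ = 3 + 2·30 = 63; e = 61.8 − 63 = -1.2
x=35: ŷ = 3 + 2·35 = 73; e = 72.2 − 73 = -0.8
x=45: ŷ = 3 + 2·45 = 93; e = 93.5 − 93 = 0.5
SSE = 1.21 + 0.25 + 4.41 + 1.44 + 0.64 + 0.25 = 8.2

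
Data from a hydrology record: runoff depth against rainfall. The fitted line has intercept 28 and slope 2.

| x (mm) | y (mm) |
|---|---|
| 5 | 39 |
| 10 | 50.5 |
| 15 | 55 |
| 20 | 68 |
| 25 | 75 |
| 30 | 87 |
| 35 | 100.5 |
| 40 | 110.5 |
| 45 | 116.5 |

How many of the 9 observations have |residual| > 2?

5

x=5: ŷ = 28 + 2·5 = 38; r = 39 − 38 = 1
x=10: ŷ = 28 + 2·10 = 48; r = 50.5 − 48 = 2.5
x=15: ŷ = 28 + 2·15 = 58; r = 55 − 58 = -3
x=20: ŷ = 28 + 2·20 = 68; r = 68 − 68 = 0
x=25: ŷ = 28 + 2·25 = 78; r = 75 − 78 = -3
x=30: ŷ = 28 + 2·30 = 88; r = 87 − 88 = -1
x=35: ŷ = 28 + 2·35 = 98; r = 100.5 − 98 = 2.5
x=40: ŷ = 28 + 2·40 = 108; r = 110.5 − 108 = 2.5
x=45: ŷ = 28 + 2·45 = 118; r = 116.5 − 118 = -1.5
|r| > 2: x=10 (|r|=2.5), x=15 (|r|=3), x=25 (|r|=3), x=35 (|r|=2.5), x=40 (|r|=2.5) → 5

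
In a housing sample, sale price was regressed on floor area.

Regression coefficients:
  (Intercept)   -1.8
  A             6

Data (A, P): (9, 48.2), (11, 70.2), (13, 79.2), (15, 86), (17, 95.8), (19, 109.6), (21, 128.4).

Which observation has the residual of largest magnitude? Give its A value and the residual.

A = 11, r = 6

A=9: P̂ = -1.8 + 6·9 = 52.2; r = 48.2 − 52.2 = -4
A=11: P̂ = -1.8 + 6·11 = 64.2; r = 70.2 − 64.2 = 6
A=13: P̂ = -1.8 + 6·13 = 76.2; r = 79.2 − 76.2 = 3
A=15: P̂ = -1.8 + 6·15 = 88.2; r = 86 − 88.2 = -2.2
A=17: P̂ = -1.8 + 6·17 = 100.2; r = 95.8 − 100.2 = -4.4
A=19: P̂ = -1.8 + 6·19 = 112.2; r = 109.6 − 112.2 = -2.6
A=21: P̂ = -1.8 + 6·21 = 124.2; r = 128.4 − 124.2 = 4.2
Largest |r| is 6 at A = 11, residual 6.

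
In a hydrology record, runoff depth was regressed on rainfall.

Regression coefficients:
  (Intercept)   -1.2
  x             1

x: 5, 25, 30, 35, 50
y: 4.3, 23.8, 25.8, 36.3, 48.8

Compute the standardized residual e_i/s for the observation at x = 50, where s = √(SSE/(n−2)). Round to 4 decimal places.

0.0000

x=5: ŷ = -1.2 + 5 = 3.8; e = 4.3 − 3.8 = 0.5
x=25: ŷ = -1.2 + 25 = 23.8; e = 23.8 − 23.8 = 0
x=30: ŷ = -1.2 + 30 = 28.8; e = 25.8 − 28.8 = -3
x=35: ŷ = -1.2 + 35 = 33.8; e = 36.3 − 33.8 = 2.5
x=50: ŷ = -1.2 + 50 = 48.8; e = 48.8 − 48.8 = 0
SSE = 0.25 + 0 + 9 + 6.25 + 0 = 15.5
s = √(15.5/3) = 2.27303
e/s = 0 / 2.27303 = 0.0000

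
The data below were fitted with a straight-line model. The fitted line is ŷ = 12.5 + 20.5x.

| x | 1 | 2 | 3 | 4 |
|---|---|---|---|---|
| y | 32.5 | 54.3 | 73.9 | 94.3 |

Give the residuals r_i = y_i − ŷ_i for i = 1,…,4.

-0.5, 0.8, -0.1, -0.2

x=1: ŷ = 12.5 + 20.5·1 = 33; r = 32.5 − 33 = -0.5
x=2: ŷ = 12.5 + 20.5·2 = 53.5; r = 54.3 − 53.5 = 0.8
x=3: ŷ = 12.5 + 20.5·3 = 74; r = 73.9 − 74 = -0.1
x=4: ŷ = 12.5 + 20.5·4 = 94.5; r = 94.3 − 94.5 = -0.2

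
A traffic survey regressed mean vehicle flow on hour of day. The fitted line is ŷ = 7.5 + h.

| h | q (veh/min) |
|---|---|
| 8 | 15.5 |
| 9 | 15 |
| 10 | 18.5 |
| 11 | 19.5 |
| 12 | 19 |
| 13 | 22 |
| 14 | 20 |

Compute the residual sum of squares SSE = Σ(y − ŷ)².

h=8: ŷ = 7.5 + 8 = 15.5; r = 15.5 − 15.5 = 0
h=9: ŷ = 7.5 + 9 = 16.5; r = 15 − 16.5 = -1.5
h=10: ŷ = 7.5 + 10 = 17.5; r = 18.5 − 17.5 = 1
h=11: ŷ = 7.5 + 11 = 18.5; r = 19.5 − 18.5 = 1
h=12: ŷ = 7.5 + 12 = 19.5; r = 19 − 19.5 = -0.5
h=13: ŷ = 7.5 + 13 = 20.5; r = 22 − 20.5 = 1.5
h=14: ŷ = 7.5 + 14 = 21.5; r = 20 − 21.5 = -1.5
SSE = 0 + 2.25 + 1 + 1 + 0.25 + 2.25 + 2.25 = 9

SSE = 9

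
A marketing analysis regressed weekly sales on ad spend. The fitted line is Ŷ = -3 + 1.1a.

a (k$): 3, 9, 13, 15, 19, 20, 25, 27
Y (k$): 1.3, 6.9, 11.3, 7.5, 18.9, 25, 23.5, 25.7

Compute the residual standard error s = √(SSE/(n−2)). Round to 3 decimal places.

a=3: Ŷ = -3 + 1.1·3 = 0.3; e = 1.3 − 0.3 = 1
a=9: Ŷ = -3 + 1.1·9 = 6.9; e = 6.9 − 6.9 = 0
a=13: Ŷ = -3 + 1.1·13 = 11.3; e = 11.3 − 11.3 = 0
a=15: Ŷ = -3 + 1.1·15 = 13.5; e = 7.5 − 13.5 = -6
a=19: Ŷ = -3 + 1.1·19 = 17.9; e = 18.9 − 17.9 = 1
a=20: Ŷ = -3 + 1.1·20 = 19; e = 25 − 19 = 6
a=25: Ŷ = -3 + 1.1·25 = 24.5; e = 23.5 − 24.5 = -1
a=27: Ŷ = -3 + 1.1·27 = 26.7; e = 25.7 − 26.7 = -1
SSE = 1 + 0 + 0 + 36 + 1 + 36 + 1 + 1 = 76
s = √(76/6) = √12.6667 ≈ 3.559

s = 3.559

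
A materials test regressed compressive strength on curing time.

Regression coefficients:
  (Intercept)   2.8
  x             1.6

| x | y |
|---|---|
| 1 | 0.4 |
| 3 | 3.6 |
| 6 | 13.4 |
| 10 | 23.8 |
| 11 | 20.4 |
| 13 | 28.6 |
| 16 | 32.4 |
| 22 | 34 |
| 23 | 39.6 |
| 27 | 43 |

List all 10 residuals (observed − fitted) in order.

x=1: ŷ = 2.8 + 1.6·1 = 4.4; e = 0.4 − 4.4 = -4
x=3: ŷ = 2.8 + 1.6·3 = 7.6; e = 3.6 − 7.6 = -4
x=6: ŷ = 2.8 + 1.6·6 = 12.4; e = 13.4 − 12.4 = 1
x=10: ŷ = 2.8 + 1.6·10 = 18.8; e = 23.8 − 18.8 = 5
x=11: ŷ = 2.8 + 1.6·11 = 20.4; e = 20.4 − 20.4 = 0
x=13: ŷ = 2.8 + 1.6·13 = 23.6; e = 28.6 − 23.6 = 5
x=16: ŷ = 2.8 + 1.6·16 = 28.4; e = 32.4 − 28.4 = 4
x=22: ŷ = 2.8 + 1.6·22 = 38; e = 34 − 38 = -4
x=23: ŷ = 2.8 + 1.6·23 = 39.6; e = 39.6 − 39.6 = 0
x=27: ŷ = 2.8 + 1.6·27 = 46; e = 43 − 46 = -3

-4, -4, 1, 5, 0, 5, 4, -4, 0, -3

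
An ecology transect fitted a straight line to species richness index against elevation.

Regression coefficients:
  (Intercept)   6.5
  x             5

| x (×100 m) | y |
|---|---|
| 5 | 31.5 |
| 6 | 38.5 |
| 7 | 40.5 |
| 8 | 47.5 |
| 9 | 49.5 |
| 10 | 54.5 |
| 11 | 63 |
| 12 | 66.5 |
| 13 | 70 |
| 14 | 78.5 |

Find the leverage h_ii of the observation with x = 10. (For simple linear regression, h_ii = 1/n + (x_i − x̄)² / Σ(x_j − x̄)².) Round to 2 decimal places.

x̄ = (5 + 6 + 7 + 8 + 9 + 10 + 11 + 12 + 13 + 14)/10 = 9.5
Σ(x − x̄)² = 20.25 + 12.25 + 6.25 + 2.25 + 0.25 + 0.25 + 2.25 + 6.25 + 12.25 + 20.25 = 82.5
h = 1/10 + (0.5)²/82.5 = 0.1 + 0.0030303 = 0.10

h = 0.10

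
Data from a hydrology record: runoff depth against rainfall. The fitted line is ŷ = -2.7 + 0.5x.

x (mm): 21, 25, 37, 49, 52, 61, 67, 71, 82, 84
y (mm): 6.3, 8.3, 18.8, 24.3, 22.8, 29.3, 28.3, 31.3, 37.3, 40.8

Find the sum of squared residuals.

SSE = 34

x=21: ŷ = -2.7 + 0.5·21 = 7.8; r = 6.3 − 7.8 = -1.5
x=25: ŷ = -2.7 + 0.5·25 = 9.8; r = 8.3 − 9.8 = -1.5
x=37: ŷ = -2.7 + 0.5·37 = 15.8; r = 18.8 − 15.8 = 3
x=49: ŷ = -2.7 + 0.5·49 = 21.8; r = 24.3 − 21.8 = 2.5
x=52: ŷ = -2.7 + 0.5·52 = 23.3; r = 22.8 − 23.3 = -0.5
x=61: ŷ = -2.7 + 0.5·61 = 27.8; r = 29.3 − 27.8 = 1.5
x=67: ŷ = -2.7 + 0.5·67 = 30.8; r = 28.3 − 30.8 = -2.5
x=71: ŷ = -2.7 + 0.5·71 = 32.8; r = 31.3 − 32.8 = -1.5
x=82: ŷ = -2.7 + 0.5·82 = 38.3; r = 37.3 − 38.3 = -1
x=84: ŷ = -2.7 + 0.5·84 = 39.3; r = 40.8 − 39.3 = 1.5
SSE = 2.25 + 2.25 + 9 + 6.25 + 0.25 + 2.25 + 6.25 + 2.25 + 1 + 2.25 = 34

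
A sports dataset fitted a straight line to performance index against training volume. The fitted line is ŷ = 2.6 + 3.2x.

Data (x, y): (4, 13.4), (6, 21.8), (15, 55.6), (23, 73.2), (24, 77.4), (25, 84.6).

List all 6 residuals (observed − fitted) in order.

-2, 0, 5, -3, -2, 2

x=4: ŷ = 2.6 + 3.2·4 = 15.4; r = 13.4 − 15.4 = -2
x=6: ŷ = 2.6 + 3.2·6 = 21.8; r = 21.8 − 21.8 = 0
x=15: ŷ = 2.6 + 3.2·15 = 50.6; r = 55.6 − 50.6 = 5
x=23: ŷ = 2.6 + 3.2·23 = 76.2; r = 73.2 − 76.2 = -3
x=24: ŷ = 2.6 + 3.2·24 = 79.4; r = 77.4 − 79.4 = -2
x=25: ŷ = 2.6 + 3.2·25 = 82.6; r = 84.6 − 82.6 = 2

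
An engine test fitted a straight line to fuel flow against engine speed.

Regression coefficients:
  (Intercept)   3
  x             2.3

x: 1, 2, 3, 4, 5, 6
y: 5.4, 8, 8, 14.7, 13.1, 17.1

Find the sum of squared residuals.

SSE = 12.08

x=1: ŷ = 3 + 2.3·1 = 5.3; e = 5.4 − 5.3 = 0.1
x=2: ŷ = 3 + 2.3·2 = 7.6; e = 8 − 7.6 = 0.4
x=3: ŷ = 3 + 2.3·3 = 9.9; e = 8 − 9.9 = -1.9
x=4: ŷ = 3 + 2.3·4 = 12.2; e = 14.7 − 12.2 = 2.5
x=5: ŷ = 3 + 2.3·5 = 14.5; e = 13.1 − 14.5 = -1.4
x=6: ŷ = 3 + 2.3·6 = 16.8; e = 17.1 − 16.8 = 0.3
SSE = 0.01 + 0.16 + 3.61 + 6.25 + 1.96 + 0.09 = 12.08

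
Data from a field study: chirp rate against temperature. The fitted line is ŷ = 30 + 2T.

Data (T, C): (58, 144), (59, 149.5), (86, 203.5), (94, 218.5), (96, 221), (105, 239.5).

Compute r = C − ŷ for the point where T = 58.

ŷ = 30 + 2·58 = 146
r = 144 − 146 = -2

r = -2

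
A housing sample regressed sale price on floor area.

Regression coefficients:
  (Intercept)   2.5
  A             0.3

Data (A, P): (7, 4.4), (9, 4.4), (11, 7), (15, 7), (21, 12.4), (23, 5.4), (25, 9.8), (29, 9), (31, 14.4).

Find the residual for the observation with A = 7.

P̂ = 2.5 + 0.3·7 = 4.6
r = 4.4 − 4.6 = -0.2

r = -0.2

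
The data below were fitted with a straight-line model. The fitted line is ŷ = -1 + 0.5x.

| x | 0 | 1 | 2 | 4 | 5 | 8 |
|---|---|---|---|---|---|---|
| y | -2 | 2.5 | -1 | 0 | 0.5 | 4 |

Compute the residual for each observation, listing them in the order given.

x=0: ŷ = -1 + 0.5·0 = -1; r = -2 − (-1) = -1
x=1: ŷ = -1 + 0.5·1 = -0.5; r = 2.5 − (-0.5) = 3
x=2: ŷ = -1 + 0.5·2 = 0; r = -1 − 0 = -1
x=4: ŷ = -1 + 0.5·4 = 1; r = 0 − 1 = -1
x=5: ŷ = -1 + 0.5·5 = 1.5; r = 0.5 − 1.5 = -1
x=8: ŷ = -1 + 0.5·8 = 3; r = 4 − 3 = 1

-1, 3, -1, -1, -1, 1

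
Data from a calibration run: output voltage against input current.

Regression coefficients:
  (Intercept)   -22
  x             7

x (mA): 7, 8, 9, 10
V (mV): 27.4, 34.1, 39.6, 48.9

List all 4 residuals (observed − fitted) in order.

0.4, 0.1, -1.4, 0.9

x=7: V̂ = -22 + 7·7 = 27; r = 27.4 − 27 = 0.4
x=8: V̂ = -22 + 7·8 = 34; r = 34.1 − 34 = 0.1
x=9: V̂ = -22 + 7·9 = 41; r = 39.6 − 41 = -1.4
x=10: V̂ = -22 + 7·10 = 48; r = 48.9 − 48 = 0.9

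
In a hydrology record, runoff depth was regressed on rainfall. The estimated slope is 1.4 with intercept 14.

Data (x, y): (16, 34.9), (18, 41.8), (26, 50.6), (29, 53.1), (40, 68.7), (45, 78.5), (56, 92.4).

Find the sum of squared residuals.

SSE = 15.24

x=16: ŷ = 14 + 1.4·16 = 36.4; e = 34.9 − 36.4 = -1.5
x=18: ŷ = 14 + 1.4·18 = 39.2; e = 41.8 − 39.2 = 2.6
x=26: ŷ = 14 + 1.4·26 = 50.4; e = 50.6 − 50.4 = 0.2
x=29: ŷ = 14 + 1.4·29 = 54.6; e = 53.1 − 54.6 = -1.5
x=40: ŷ = 14 + 1.4·40 = 70; e = 68.7 − 70 = -1.3
x=45: ŷ = 14 + 1.4·45 = 77; e = 78.5 − 77 = 1.5
x=56: ŷ = 14 + 1.4·56 = 92.4; e = 92.4 − 92.4 = 0
SSE = 2.25 + 6.76 + 0.04 + 2.25 + 1.69 + 2.25 + 0 = 15.24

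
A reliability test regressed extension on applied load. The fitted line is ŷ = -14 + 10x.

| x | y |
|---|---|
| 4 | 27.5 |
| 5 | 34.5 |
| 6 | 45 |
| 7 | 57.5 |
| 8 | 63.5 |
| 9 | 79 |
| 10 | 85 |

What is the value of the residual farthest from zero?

e = 3

x=4: ŷ = -14 + 10·4 = 26; e = 27.5 − 26 = 1.5
x=5: ŷ = -14 + 10·5 = 36; e = 34.5 − 36 = -1.5
x=6: ŷ = -14 + 10·6 = 46; e = 45 − 46 = -1
x=7: ŷ = -14 + 10·7 = 56; e = 57.5 − 56 = 1.5
x=8: ŷ = -14 + 10·8 = 66; e = 63.5 − 66 = -2.5
x=9: ŷ = -14 + 10·9 = 76; e = 79 − 76 = 3
x=10: ŷ = -14 + 10·10 = 86; e = 85 − 86 = -1
Largest |e| is 3 at x = 9, residual 3.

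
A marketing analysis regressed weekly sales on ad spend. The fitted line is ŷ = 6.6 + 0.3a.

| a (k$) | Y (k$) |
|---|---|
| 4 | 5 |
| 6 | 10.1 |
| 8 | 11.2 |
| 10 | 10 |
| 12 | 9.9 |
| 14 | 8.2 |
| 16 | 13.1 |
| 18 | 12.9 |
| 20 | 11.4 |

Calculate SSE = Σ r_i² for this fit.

a=4: ŷ = 6.6 + 0.3·4 = 7.8; r = 5 − 7.8 = -2.8
a=6: ŷ = 6.6 + 0.3·6 = 8.4; r = 10.1 − 8.4 = 1.7
a=8: ŷ = 6.6 + 0.3·8 = 9; r = 11.2 − 9 = 2.2
a=10: ŷ = 6.6 + 0.3·10 = 9.6; r = 10 − 9.6 = 0.4
a=12: ŷ = 6.6 + 0.3·12 = 10.2; r = 9.9 − 10.2 = -0.3
a=14: ŷ = 6.6 + 0.3·14 = 10.8; r = 8.2 − 10.8 = -2.6
a=16: ŷ = 6.6 + 0.3·16 = 11.4; r = 13.1 − 11.4 = 1.7
a=18: ŷ = 6.6 + 0.3·18 = 12; r = 12.9 − 12 = 0.9
a=20: ŷ = 6.6 + 0.3·20 = 12.6; r = 11.4 − 12.6 = -1.2
SSE = 7.84 + 2.89 + 4.84 + 0.16 + 0.09 + 6.76 + 2.89 + 0.81 + 1.44 = 27.72

SSE = 27.72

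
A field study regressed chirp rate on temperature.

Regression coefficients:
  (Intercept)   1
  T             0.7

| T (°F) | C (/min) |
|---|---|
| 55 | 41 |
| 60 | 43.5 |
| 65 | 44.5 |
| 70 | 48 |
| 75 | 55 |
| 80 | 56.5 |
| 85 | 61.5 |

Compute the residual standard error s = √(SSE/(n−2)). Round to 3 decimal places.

T=55: Ĉ = 1 + 0.7·55 = 39.5; r = 41 − 39.5 = 1.5
T=60: Ĉ = 1 + 0.7·60 = 43; r = 43.5 − 43 = 0.5
T=65: Ĉ = 1 + 0.7·65 = 46.5; r = 44.5 − 46.5 = -2
T=70: Ĉ = 1 + 0.7·70 = 50; r = 48 − 50 = -2
T=75: Ĉ = 1 + 0.7·75 = 53.5; r = 55 − 53.5 = 1.5
T=80: Ĉ = 1 + 0.7·80 = 57; r = 56.5 − 57 = -0.5
T=85: Ĉ = 1 + 0.7·85 = 60.5; r = 61.5 − 60.5 = 1
SSE = 2.25 + 0.25 + 4 + 4 + 2.25 + 0.25 + 1 = 14
s = √(14/5) = √2.8 ≈ 1.673

s = 1.673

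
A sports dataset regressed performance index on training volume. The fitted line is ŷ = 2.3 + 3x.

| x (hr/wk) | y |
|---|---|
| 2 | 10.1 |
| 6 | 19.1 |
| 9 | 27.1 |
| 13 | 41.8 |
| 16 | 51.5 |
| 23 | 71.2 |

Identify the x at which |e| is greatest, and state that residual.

x=2: ŷ = 2.3 + 3·2 = 8.3; e = 10.1 − 8.3 = 1.8
x=6: ŷ = 2.3 + 3·6 = 20.3; e = 19.1 − 20.3 = -1.2
x=9: ŷ = 2.3 + 3·9 = 29.3; e = 27.1 − 29.3 = -2.2
x=13: ŷ = 2.3 + 3·13 = 41.3; e = 41.8 − 41.3 = 0.5
x=16: ŷ = 2.3 + 3·16 = 50.3; e = 51.5 − 50.3 = 1.2
x=23: ŷ = 2.3 + 3·23 = 71.3; e = 71.2 − 71.3 = -0.1
Largest |e| is 2.2 at x = 9, residual -2.2.

x = 9, e = -2.2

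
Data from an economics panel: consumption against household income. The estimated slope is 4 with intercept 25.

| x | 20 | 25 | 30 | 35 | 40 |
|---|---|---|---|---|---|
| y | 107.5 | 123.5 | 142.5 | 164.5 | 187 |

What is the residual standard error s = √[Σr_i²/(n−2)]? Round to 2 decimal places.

s = 2.52

x=20: ŷ = 25 + 4·20 = 105; r = 107.5 − 105 = 2.5
x=25: ŷ = 25 + 4·25 = 125; r = 123.5 − 125 = -1.5
x=30: ŷ = 25 + 4·30 = 145; r = 142.5 − 145 = -2.5
x=35: ŷ = 25 + 4·35 = 165; r = 164.5 − 165 = -0.5
x=40: ŷ = 25 + 4·40 = 185; r = 187 − 185 = 2
SSE = 6.25 + 2.25 + 6.25 + 0.25 + 4 = 19
s = √(19/3) = √6.33333 ≈ 2.52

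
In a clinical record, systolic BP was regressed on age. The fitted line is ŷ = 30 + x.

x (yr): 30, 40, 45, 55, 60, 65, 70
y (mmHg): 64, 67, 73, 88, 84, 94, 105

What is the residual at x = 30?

ŷ = 30 + 30 = 60
e = 64 − 60 = 4

e = 4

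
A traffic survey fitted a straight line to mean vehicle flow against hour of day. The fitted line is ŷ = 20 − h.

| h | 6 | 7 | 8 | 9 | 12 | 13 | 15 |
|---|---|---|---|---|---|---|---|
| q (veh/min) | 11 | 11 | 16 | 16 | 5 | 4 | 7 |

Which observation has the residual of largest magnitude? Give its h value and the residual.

h = 9, r = 5

h=6: ŷ = 20 − 6 = 14; r = 11 − 14 = -3
h=7: ŷ = 20 − 7 = 13; r = 11 − 13 = -2
h=8: ŷ = 20 − 8 = 12; r = 16 − 12 = 4
h=9: ŷ = 20 − 9 = 11; r = 16 − 11 = 5
h=12: ŷ = 20 − 12 = 8; r = 5 − 8 = -3
h=13: ŷ = 20 − 13 = 7; r = 4 − 7 = -3
h=15: ŷ = 20 − 15 = 5; r = 7 − 5 = 2
Largest |r| is 5 at h = 9, residual 5.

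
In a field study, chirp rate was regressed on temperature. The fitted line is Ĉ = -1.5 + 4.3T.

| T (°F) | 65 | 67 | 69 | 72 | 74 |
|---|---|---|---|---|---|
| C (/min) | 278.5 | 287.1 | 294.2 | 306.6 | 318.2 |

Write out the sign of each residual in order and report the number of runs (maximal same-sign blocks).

T=65: Ĉ = -1.5 + 4.3·65 = 278; e = 278.5 − 278 = 0.5
T=67: Ĉ = -1.5 + 4.3·67 = 286.6; e = 287.1 − 286.6 = 0.5
T=69: Ĉ = -1.5 + 4.3·69 = 295.2; e = 294.2 − 295.2 = -1
T=72: Ĉ = -1.5 + 4.3·72 = 308.1; e = 306.6 − 308.1 = -1.5
T=74: Ĉ = -1.5 + 4.3·74 = 316.7; e = 318.2 − 316.7 = 1.5
Signs: + + − − +
Runs: +×2, −×2, +×1 → 3

3 runs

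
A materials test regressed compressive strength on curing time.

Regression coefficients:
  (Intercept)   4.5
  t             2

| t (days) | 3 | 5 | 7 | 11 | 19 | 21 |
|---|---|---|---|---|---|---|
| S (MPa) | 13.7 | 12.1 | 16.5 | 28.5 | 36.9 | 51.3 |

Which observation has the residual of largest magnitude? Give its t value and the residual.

t=3: Ŝ = 4.5 + 2·3 = 10.5; r = 13.7 − 10.5 = 3.2
t=5: Ŝ = 4.5 + 2·5 = 14.5; r = 12.1 − 14.5 = -2.4
t=7: Ŝ = 4.5 + 2·7 = 18.5; r = 16.5 − 18.5 = -2
t=11: Ŝ = 4.5 + 2·11 = 26.5; r = 28.5 − 26.5 = 2
t=19: Ŝ = 4.5 + 2·19 = 42.5; r = 36.9 − 42.5 = -5.6
t=21: Ŝ = 4.5 + 2·21 = 46.5; r = 51.3 − 46.5 = 4.8
Largest |r| is 5.6 at t = 19, residual -5.6.

t = 19, r = -5.6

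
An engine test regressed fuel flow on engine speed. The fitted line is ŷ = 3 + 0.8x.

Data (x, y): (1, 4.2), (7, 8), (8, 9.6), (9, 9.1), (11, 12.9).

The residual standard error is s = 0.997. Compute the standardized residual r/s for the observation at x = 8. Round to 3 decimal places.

ŷ = 3 + 0.8·8 = 9.4
r = 9.6 − 9.4 = 0.2
r/s = 0.2 / 0.997 = 0.201

0.201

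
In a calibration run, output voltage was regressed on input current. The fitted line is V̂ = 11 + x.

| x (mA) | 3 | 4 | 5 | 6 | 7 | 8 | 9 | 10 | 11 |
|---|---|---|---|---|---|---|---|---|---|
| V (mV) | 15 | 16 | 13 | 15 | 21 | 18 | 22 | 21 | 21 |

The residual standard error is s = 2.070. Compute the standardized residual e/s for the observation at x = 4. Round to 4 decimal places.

V̂ = 11 + 4 = 15
e = 16 − 15 = 1
e/s = 1 / 2.070 = 0.4831

0.4831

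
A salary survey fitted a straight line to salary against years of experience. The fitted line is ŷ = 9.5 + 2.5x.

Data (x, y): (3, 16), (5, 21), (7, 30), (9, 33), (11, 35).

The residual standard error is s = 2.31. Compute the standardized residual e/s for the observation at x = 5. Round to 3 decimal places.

ŷ = 9.5 + 2.5·5 = 22
e = 21 − 22 = -1
e/s = -1 / 2.31 = -0.433

-0.433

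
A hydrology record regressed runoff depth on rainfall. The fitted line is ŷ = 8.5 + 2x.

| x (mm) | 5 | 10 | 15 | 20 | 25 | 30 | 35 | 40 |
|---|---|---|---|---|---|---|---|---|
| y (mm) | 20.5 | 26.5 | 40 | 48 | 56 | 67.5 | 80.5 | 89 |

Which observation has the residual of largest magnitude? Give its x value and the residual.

x = 25, e = -2.5

x=5: ŷ = 8.5 + 2·5 = 18.5; e = 20.5 − 18.5 = 2
x=10: ŷ = 8.5 + 2·10 = 28.5; e = 26.5 − 28.5 = -2
x=15: ŷ = 8.5 + 2·15 = 38.5; e = 40 − 38.5 = 1.5
x=20: ŷ = 8.5 + 2·20 = 48.5; e = 48 − 48.5 = -0.5
x=25: ŷ = 8.5 + 2·25 = 58.5; e = 56 − 58.5 = -2.5
x=30: ŷ = 8.5 + 2·30 = 68.5; e = 67.5 − 68.5 = -1
x=35: ŷ = 8.5 + 2·35 = 78.5; e = 80.5 − 78.5 = 2
x=40: ŷ = 8.5 + 2·40 = 88.5; e = 89 − 88.5 = 0.5
Largest |e| is 2.5 at x = 25, residual -2.5.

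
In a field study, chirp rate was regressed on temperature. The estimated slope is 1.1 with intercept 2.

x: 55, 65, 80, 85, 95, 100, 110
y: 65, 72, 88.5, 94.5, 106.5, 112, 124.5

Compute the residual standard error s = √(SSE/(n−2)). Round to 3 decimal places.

x=55: ŷ = 2 + 1.1·55 = 62.5; r = 65 − 62.5 = 2.5
x=65: ŷ = 2 + 1.1·65 = 73.5; r = 72 − 73.5 = -1.5
x=80: ŷ = 2 + 1.1·80 = 90; r = 88.5 − 90 = -1.5
x=85: ŷ = 2 + 1.1·85 = 95.5; r = 94.5 − 95.5 = -1
x=95: ŷ = 2 + 1.1·95 = 106.5; r = 106.5 − 106.5 = 0
x=100: ŷ = 2 + 1.1·100 = 112; r = 112 − 112 = 0
x=110: ŷ = 2 + 1.1·110 = 123; r = 124.5 − 123 = 1.5
SSE = 6.25 + 2.25 + 2.25 + 1 + 0 + 0 + 2.25 = 14
s = √(14/5) = √2.8 ≈ 1.673

s = 1.673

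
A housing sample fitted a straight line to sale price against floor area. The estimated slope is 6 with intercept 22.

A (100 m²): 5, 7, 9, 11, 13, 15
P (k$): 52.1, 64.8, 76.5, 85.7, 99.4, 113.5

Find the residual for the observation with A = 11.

ŷ = 22 + 6·11 = 88
r = 85.7 − 88 = -2.3

r = -2.3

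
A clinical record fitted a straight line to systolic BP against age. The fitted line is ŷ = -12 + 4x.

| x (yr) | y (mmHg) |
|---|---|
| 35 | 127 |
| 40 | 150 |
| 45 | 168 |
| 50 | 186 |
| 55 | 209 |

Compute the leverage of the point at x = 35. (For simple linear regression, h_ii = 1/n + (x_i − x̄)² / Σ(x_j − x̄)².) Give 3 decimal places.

x̄ = (35 + 40 + 45 + 50 + 55)/5 = 45
Σ(x − x̄)² = 100 + 25 + 0 + 25 + 100 = 250
h = 1/5 + (-10)²/250 = 0.2 + 0.4 = 0.600

h = 0.600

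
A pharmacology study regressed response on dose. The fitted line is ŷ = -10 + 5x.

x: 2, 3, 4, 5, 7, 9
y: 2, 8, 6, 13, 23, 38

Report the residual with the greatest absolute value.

x=2: ŷ = -10 + 5·2 = 0; r = 2 − 0 = 2
x=3: ŷ = -10 + 5·3 = 5; r = 8 − 5 = 3
x=4: ŷ = -10 + 5·4 = 10; r = 6 − 10 = -4
x=5: ŷ = -10 + 5·5 = 15; r = 13 − 15 = -2
x=7: ŷ = -10 + 5·7 = 25; r = 23 − 25 = -2
x=9: ŷ = -10 + 5·9 = 35; r = 38 − 35 = 3
Largest |r| is 4 at x = 4, residual -4.

r = -4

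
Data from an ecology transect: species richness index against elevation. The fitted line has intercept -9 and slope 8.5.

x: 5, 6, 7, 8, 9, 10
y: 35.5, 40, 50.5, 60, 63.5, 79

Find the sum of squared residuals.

x=5: ŷ = -9 + 8.5·5 = 33.5; r = 35.5 − 33.5 = 2
x=6: ŷ = -9 + 8.5·6 = 42; r = 40 − 42 = -2
x=7: ŷ = -9 + 8.5·7 = 50.5; r = 50.5 − 50.5 = 0
x=8: ŷ = -9 + 8.5·8 = 59; r = 60 − 59 = 1
x=9: ŷ = -9 + 8.5·9 = 67.5; r = 63.5 − 67.5 = -4
x=10: ŷ = -9 + 8.5·10 = 76; r = 79 − 76 = 3
SSE = 4 + 4 + 0 + 1 + 16 + 9 = 34

SSE = 34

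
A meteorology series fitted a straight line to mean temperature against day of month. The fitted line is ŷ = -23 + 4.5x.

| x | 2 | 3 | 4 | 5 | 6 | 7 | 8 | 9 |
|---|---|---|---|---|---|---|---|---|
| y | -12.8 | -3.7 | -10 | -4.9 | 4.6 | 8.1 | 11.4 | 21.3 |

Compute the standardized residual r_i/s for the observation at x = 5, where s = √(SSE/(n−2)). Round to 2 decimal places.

-1.09

x=2: ŷ = -23 + 4.5·2 = -14; r = -12.8 − (-14) = 1.2
x=3: ŷ = -23 + 4.5·3 = -9.5; r = -3.7 − (-9.5) = 5.8
x=4: ŷ = -23 + 4.5·4 = -5; r = -10 − (-5) = -5
x=5: ŷ = -23 + 4.5·5 = -0.5; r = -4.9 − (-0.5) = -4.4
x=6: ŷ = -23 + 4.5·6 = 4; r = 4.6 − 4 = 0.6
x=7: ŷ = -23 + 4.5·7 = 8.5; r = 8.1 − 8.5 = -0.4
x=8: ŷ = -23 + 4.5·8 = 13; r = 11.4 − 13 = -1.6
x=9: ŷ = -23 + 4.5·9 = 17.5; r = 21.3 − 17.5 = 3.8
SSE = 1.44 + 33.64 + 25 + 19.36 + 0.36 + 0.16 + 2.56 + 14.44 = 96.96
s = √(96.96/6) = 4.01995
r/s = -4.4 / 4.01995 = -1.09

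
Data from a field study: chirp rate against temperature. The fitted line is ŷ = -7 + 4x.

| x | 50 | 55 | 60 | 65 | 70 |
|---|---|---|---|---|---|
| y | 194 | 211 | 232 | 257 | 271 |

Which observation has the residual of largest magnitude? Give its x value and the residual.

x=50: ŷ = -7 + 4·50 = 193; e = 194 − 193 = 1
x=55: ŷ = -7 + 4·55 = 213; e = 211 − 213 = -2
x=60: ŷ = -7 + 4·60 = 233; e = 232 − 233 = -1
x=65: ŷ = -7 + 4·65 = 253; e = 257 − 253 = 4
x=70: ŷ = -7 + 4·70 = 273; e = 271 − 273 = -2
Largest |e| is 4 at x = 65, residual 4.

x = 65, e = 4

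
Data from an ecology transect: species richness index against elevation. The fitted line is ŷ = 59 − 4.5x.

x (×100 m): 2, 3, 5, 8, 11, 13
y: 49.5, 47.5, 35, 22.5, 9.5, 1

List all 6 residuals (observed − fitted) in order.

-0.5, 2, -1.5, -0.5, 0, 0.5

x=2: ŷ = 59 − 4.5·2 = 50; e = 49.5 − 50 = -0.5
x=3: ŷ = 59 − 4.5·3 = 45.5; e = 47.5 − 45.5 = 2
x=5: ŷ = 59 − 4.5·5 = 36.5; e = 35 − 36.5 = -1.5
x=8: ŷ = 59 − 4.5·8 = 23; e = 22.5 − 23 = -0.5
x=11: ŷ = 59 − 4.5·11 = 9.5; e = 9.5 − 9.5 = 0
x=13: ŷ = 59 − 4.5·13 = 0.5; e = 1 − 0.5 = 0.5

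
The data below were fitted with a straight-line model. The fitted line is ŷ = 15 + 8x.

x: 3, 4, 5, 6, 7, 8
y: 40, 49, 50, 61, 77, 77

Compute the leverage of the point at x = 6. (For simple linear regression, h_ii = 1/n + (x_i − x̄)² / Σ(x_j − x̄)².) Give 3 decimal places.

x̄ = (3 + 4 + 5 + 6 + 7 + 8)/6 = 5.5
Σ(x − x̄)² = 6.25 + 2.25 + 0.25 + 0.25 + 2.25 + 6.25 = 17.5
h = 1/6 + (0.5)²/17.5 = 0.166667 + 0.0142857 = 0.181

h = 0.181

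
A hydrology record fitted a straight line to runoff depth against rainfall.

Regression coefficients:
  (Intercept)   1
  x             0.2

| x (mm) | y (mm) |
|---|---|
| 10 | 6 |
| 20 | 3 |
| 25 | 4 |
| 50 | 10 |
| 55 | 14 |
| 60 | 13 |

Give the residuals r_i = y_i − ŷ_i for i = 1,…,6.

x=10: ŷ = 1 + 0.2·10 = 3; r = 6 − 3 = 3
x=20: ŷ = 1 + 0.2·20 = 5; r = 3 − 5 = -2
x=25: ŷ = 1 + 0.2·25 = 6; r = 4 − 6 = -2
x=50: ŷ = 1 + 0.2·50 = 11; r = 10 − 11 = -1
x=55: ŷ = 1 + 0.2·55 = 12; r = 14 − 12 = 2
x=60: ŷ = 1 + 0.2·60 = 13; r = 13 − 13 = 0

3, -2, -2, -1, 2, 0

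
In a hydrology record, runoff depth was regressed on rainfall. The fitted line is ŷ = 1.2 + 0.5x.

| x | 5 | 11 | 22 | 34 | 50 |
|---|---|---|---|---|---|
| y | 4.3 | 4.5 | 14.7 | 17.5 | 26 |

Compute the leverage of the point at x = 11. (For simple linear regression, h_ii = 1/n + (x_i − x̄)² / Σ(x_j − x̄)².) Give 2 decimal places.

h = 0.34

x̄ = (5 + 11 + 22 + 34 + 50)/5 = 24.4
Σ(x − x̄)² = 376.36 + 179.56 + 5.76 + 92.16 + 655.36 = 1309.2
h = 1/5 + (-13.4)²/1309.2 = 0.2 + 0.137152 = 0.34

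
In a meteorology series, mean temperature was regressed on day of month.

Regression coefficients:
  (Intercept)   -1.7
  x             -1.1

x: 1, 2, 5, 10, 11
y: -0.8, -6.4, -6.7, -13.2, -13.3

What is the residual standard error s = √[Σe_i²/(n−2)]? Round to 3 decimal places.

s = 1.915

x=1: ŷ = -1.7 − 1.1·1 = -2.8; e = -0.8 − (-2.8) = 2
x=2: ŷ = -1.7 − 1.1·2 = -3.9; e = -6.4 − (-3.9) = -2.5
x=5: ŷ = -1.7 − 1.1·5 = -7.2; e = -6.7 − (-7.2) = 0.5
x=10: ŷ = -1.7 − 1.1·10 = -12.7; e = -13.2 − (-12.7) = -0.5
x=11: ŷ = -1.7 − 1.1·11 = -13.8; e = -13.3 − (-13.8) = 0.5
SSE = 4 + 6.25 + 0.25 + 0.25 + 0.25 = 11
s = √(11/3) = √3.66667 ≈ 1.915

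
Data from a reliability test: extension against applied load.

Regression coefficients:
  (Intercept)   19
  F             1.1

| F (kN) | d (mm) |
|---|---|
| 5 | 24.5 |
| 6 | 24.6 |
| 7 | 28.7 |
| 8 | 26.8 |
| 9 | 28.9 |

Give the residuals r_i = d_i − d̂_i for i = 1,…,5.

F=5: d̂ = 19 + 1.1·5 = 24.5; r = 24.5 − 24.5 = 0
F=6: d̂ = 19 + 1.1·6 = 25.6; r = 24.6 − 25.6 = -1
F=7: d̂ = 19 + 1.1·7 = 26.7; r = 28.7 − 26.7 = 2
F=8: d̂ = 19 + 1.1·8 = 27.8; r = 26.8 − 27.8 = -1
F=9: d̂ = 19 + 1.1·9 = 28.9; r = 28.9 − 28.9 = 0

0, -1, 2, -1, 0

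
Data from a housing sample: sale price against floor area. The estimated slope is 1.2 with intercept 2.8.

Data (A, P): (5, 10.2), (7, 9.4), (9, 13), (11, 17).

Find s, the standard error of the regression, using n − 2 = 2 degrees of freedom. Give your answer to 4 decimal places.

A=5: P̂ = 2.8 + 1.2·5 = 8.8; r = 10.2 − 8.8 = 1.4
A=7: P̂ = 2.8 + 1.2·7 = 11.2; r = 9.4 − 11.2 = -1.8
A=9: P̂ = 2.8 + 1.2·9 = 13.6; r = 13 − 13.6 = -0.6
A=11: P̂ = 2.8 + 1.2·11 = 16; r = 17 − 16 = 1
SSE = 1.96 + 3.24 + 0.36 + 1 = 6.56
s = √(6.56/2) = √3.28 ≈ 1.8111

s = 1.8111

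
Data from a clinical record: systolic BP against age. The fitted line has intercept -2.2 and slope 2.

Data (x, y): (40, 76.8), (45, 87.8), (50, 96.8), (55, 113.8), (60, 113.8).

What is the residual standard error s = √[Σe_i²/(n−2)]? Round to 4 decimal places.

x=40: ŷ = -2.2 + 2·40 = 77.8; e = 76.8 − 77.8 = -1
x=45: ŷ = -2.2 + 2·45 = 87.8; e = 87.8 − 87.8 = 0
x=50: ŷ = -2.2 + 2·50 = 97.8; e = 96.8 − 97.8 = -1
x=55: ŷ = -2.2 + 2·55 = 107.8; e = 113.8 − 107.8 = 6
x=60: ŷ = -2.2 + 2·60 = 117.8; e = 113.8 − 117.8 = -4
SSE = 1 + 0 + 1 + 36 + 16 = 54
s = √(54/3) = √18 ≈ 4.2426

s = 4.2426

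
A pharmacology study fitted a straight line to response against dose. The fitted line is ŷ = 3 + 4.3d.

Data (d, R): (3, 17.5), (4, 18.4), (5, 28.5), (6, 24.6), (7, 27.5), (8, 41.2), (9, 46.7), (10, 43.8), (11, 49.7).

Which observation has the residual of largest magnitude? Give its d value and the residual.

d=3: ŷ = 3 + 4.3·3 = 15.9; e = 17.5 − 15.9 = 1.6
d=4: ŷ = 3 + 4.3·4 = 20.2; e = 18.4 − 20.2 = -1.8
d=5: ŷ = 3 + 4.3·5 = 24.5; e = 28.5 − 24.5 = 4
d=6: ŷ = 3 + 4.3·6 = 28.8; e = 24.6 − 28.8 = -4.2
d=7: ŷ = 3 + 4.3·7 = 33.1; e = 27.5 − 33.1 = -5.6
d=8: ŷ = 3 + 4.3·8 = 37.4; e = 41.2 − 37.4 = 3.8
d=9: ŷ = 3 + 4.3·9 = 41.7; e = 46.7 − 41.7 = 5
d=10: ŷ = 3 + 4.3·10 = 46; e = 43.8 − 46 = -2.2
d=11: ŷ = 3 + 4.3·11 = 50.3; e = 49.7 − 50.3 = -0.6
Largest |e| is 5.6 at d = 7, residual -5.6.

d = 7, e = -5.6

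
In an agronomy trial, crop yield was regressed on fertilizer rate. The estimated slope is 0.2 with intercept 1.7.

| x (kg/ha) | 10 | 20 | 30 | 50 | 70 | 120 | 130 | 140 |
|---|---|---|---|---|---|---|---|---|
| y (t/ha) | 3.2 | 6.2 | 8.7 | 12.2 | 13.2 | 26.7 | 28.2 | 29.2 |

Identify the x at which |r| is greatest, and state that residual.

x = 70, r = -2.5

x=10: ŷ = 1.7 + 0.2·10 = 3.7; r = 3.2 − 3.7 = -0.5
x=20: ŷ = 1.7 + 0.2·20 = 5.7; r = 6.2 − 5.7 = 0.5
x=30: ŷ = 1.7 + 0.2·30 = 7.7; r = 8.7 − 7.7 = 1
x=50: ŷ = 1.7 + 0.2·50 = 11.7; r = 12.2 − 11.7 = 0.5
x=70: ŷ = 1.7 + 0.2·70 = 15.7; r = 13.2 − 15.7 = -2.5
x=120: ŷ = 1.7 + 0.2·120 = 25.7; r = 26.7 − 25.7 = 1
x=130: ŷ = 1.7 + 0.2·130 = 27.7; r = 28.2 − 27.7 = 0.5
x=140: ŷ = 1.7 + 0.2·140 = 29.7; r = 29.2 − 29.7 = -0.5
Largest |r| is 2.5 at x = 70, residual -2.5.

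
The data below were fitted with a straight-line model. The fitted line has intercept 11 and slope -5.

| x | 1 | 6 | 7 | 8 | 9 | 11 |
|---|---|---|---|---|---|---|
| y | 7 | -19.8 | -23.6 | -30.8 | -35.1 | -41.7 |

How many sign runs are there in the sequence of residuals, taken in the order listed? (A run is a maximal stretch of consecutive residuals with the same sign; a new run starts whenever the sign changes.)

x=1: ŷ = 11 − 5·1 = 6; r = 7 − 6 = 1
x=6: ŷ = 11 − 5·6 = -19; r = -19.8 − (-19) = -0.8
x=7: ŷ = 11 − 5·7 = -24; r = -23.6 − (-24) = 0.4
x=8: ŷ = 11 − 5·8 = -29; r = -30.8 − (-29) = -1.8
x=9: ŷ = 11 − 5·9 = -34; r = -35.1 − (-34) = -1.1
x=11: ŷ = 11 − 5·11 = -44; r = -41.7 − (-44) = 2.3
Signs: + − + − − +
Runs: +×1, −×1, +×1, −×2, +×1 → 5

5 runs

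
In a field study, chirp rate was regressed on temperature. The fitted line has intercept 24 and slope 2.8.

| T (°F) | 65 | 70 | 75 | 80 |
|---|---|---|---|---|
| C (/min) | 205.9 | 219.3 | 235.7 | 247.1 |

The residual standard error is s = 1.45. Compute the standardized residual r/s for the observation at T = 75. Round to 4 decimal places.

ŷ = 24 + 2.8·75 = 234
r = 235.7 − 234 = 1.7
r/s = 1.7 / 1.45 = 1.1724

1.1724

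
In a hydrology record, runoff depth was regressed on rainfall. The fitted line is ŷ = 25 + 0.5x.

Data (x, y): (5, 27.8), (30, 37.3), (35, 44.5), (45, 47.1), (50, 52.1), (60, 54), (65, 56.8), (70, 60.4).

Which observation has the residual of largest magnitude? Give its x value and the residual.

x = 30, e = -2.7

x=5: ŷ = 25 + 0.5·5 = 27.5; e = 27.8 − 27.5 = 0.3
x=30: ŷ = 25 + 0.5·30 = 40; e = 37.3 − 40 = -2.7
x=35: ŷ = 25 + 0.5·35 = 42.5; e = 44.5 − 42.5 = 2
x=45: ŷ = 25 + 0.5·45 = 47.5; e = 47.1 − 47.5 = -0.4
x=50: ŷ = 25 + 0.5·50 = 50; e = 52.1 − 50 = 2.1
x=60: ŷ = 25 + 0.5·60 = 55; e = 54 − 55 = -1
x=65: ŷ = 25 + 0.5·65 = 57.5; e = 56.8 − 57.5 = -0.7
x=70: ŷ = 25 + 0.5·70 = 60; e = 60.4 − 60 = 0.4
Largest |e| is 2.7 at x = 30, residual -2.7.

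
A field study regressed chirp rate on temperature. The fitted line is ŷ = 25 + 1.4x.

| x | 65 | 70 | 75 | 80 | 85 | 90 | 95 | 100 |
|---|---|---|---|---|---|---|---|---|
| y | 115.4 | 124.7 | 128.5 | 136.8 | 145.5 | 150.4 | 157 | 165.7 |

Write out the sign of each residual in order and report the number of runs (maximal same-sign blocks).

x=65: ŷ = 25 + 1.4·65 = 116; e = 115.4 − 116 = -0.6
x=70: ŷ = 25 + 1.4·70 = 123; e = 124.7 − 123 = 1.7
x=75: ŷ = 25 + 1.4·75 = 130; e = 128.5 − 130 = -1.5
x=80: ŷ = 25 + 1.4·80 = 137; e = 136.8 − 137 = -0.2
x=85: ŷ = 25 + 1.4·85 = 144; e = 145.5 − 144 = 1.5
x=90: ŷ = 25 + 1.4·90 = 151; e = 150.4 − 151 = -0.6
x=95: ŷ = 25 + 1.4·95 = 158; e = 157 − 158 = -1
x=100: ŷ = 25 + 1.4·100 = 165; e = 165.7 − 165 = 0.7
Signs: − + − − + − − +
Runs: −×1, +×1, −×2, +×1, −×2, +×1 → 6

6 runs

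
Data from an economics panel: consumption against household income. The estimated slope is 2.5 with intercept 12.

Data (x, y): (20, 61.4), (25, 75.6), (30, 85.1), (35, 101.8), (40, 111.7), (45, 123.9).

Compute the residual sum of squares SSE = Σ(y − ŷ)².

SSE = 10.92

x=20: ŷ = 12 + 2.5·20 = 62; e = 61.4 − 62 = -0.6
x=25: ŷ = 12 + 2.5·25 = 74.5; e = 75.6 − 74.5 = 1.1
x=30: ŷ = 12 + 2.5·30 = 87; e = 85.1 − 87 = -1.9
x=35: ŷ = 12 + 2.5·35 = 99.5; e = 101.8 − 99.5 = 2.3
x=40: ŷ = 12 + 2.5·40 = 112; e = 111.7 − 112 = -0.3
x=45: ŷ = 12 + 2.5·45 = 124.5; e = 123.9 − 124.5 = -0.6
SSE = 0.36 + 1.21 + 3.61 + 5.29 + 0.09 + 0.36 = 10.92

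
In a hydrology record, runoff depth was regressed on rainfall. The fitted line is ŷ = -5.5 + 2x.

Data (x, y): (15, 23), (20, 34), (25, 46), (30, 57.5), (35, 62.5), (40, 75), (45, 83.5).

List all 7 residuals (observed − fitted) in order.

x=15: ŷ = -5.5 + 2·15 = 24.5; e = 23 − 24.5 = -1.5
x=20: ŷ = -5.5 + 2·20 = 34.5; e = 34 − 34.5 = -0.5
x=25: ŷ = -5.5 + 2·25 = 44.5; e = 46 − 44.5 = 1.5
x=30: ŷ = -5.5 + 2·30 = 54.5; e = 57.5 − 54.5 = 3
x=35: ŷ = -5.5 + 2·35 = 64.5; e = 62.5 − 64.5 = -2
x=40: ŷ = -5.5 + 2·40 = 74.5; e = 75 − 74.5 = 0.5
x=45: ŷ = -5.5 + 2·45 = 84.5; e = 83.5 − 84.5 = -1

-1.5, -0.5, 1.5, 3, -2, 0.5, -1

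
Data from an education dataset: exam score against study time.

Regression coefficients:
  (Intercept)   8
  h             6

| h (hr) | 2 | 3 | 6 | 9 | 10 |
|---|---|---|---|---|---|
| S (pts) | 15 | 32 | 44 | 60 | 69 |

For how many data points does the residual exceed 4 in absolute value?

2

h=2: ŷ = 8 + 6·2 = 20; r = 15 − 20 = -5
h=3: ŷ = 8 + 6·3 = 26; r = 32 − 26 = 6
h=6: ŷ = 8 + 6·6 = 44; r = 44 − 44 = 0
h=9: ŷ = 8 + 6·9 = 62; r = 60 − 62 = -2
h=10: ŷ = 8 + 6·10 = 68; r = 69 − 68 = 1
|r| > 4: h=2 (|r|=5), h=3 (|r|=6) → 2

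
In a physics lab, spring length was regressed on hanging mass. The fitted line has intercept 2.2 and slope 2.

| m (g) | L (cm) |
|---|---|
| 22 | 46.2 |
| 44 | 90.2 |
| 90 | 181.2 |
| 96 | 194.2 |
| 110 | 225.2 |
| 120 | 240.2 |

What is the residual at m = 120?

ŷ = 2.2 + 2·120 = 242.2
r = 240.2 − 242.2 = -2

r = -2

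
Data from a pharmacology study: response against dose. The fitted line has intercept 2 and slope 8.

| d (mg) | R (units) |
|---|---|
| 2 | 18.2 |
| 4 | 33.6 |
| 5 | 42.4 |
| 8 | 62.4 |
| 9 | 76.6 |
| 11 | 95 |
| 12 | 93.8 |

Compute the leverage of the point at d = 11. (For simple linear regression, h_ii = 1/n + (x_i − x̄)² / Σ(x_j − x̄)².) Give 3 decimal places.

d̄ = (2 + 4 + 5 + 8 + 9 + 11 + 12)/7 = 7.28571
Σ(d − d̄)² = 27.9388 + 10.7959 + 5.22449 + 0.510204 + 2.93878 + 13.7959 + 22.2245 = 83.4286
h = 1/7 + (3.71429)²/83.4286 = 0.142857 + 0.165362 = 0.308

h = 0.308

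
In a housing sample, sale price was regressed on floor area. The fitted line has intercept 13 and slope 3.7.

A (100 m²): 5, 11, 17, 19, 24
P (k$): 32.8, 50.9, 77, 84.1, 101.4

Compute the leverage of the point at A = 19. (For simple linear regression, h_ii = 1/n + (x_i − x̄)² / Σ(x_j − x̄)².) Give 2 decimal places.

h = 0.27

Ā = (5 + 11 + 17 + 19 + 24)/5 = 15.2
Σ(A − Ā)² = 104.04 + 17.64 + 3.24 + 14.44 + 77.44 = 216.8
h = 1/5 + (3.8)²/216.8 = 0.2 + 0.0666052 = 0.27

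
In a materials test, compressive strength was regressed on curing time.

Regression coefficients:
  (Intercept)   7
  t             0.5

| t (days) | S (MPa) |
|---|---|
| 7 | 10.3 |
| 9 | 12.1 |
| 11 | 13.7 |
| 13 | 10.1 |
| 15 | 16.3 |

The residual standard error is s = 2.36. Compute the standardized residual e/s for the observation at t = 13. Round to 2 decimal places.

ŷ = 7 + 0.5·13 = 13.5
e = 10.1 − 13.5 = -3.4
e/s = -3.4 / 2.36 = -1.44

-1.44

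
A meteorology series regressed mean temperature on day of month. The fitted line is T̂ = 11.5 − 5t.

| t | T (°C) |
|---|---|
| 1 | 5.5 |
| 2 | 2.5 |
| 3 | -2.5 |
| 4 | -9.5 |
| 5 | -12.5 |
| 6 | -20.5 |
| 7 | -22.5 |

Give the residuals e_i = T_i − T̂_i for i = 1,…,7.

-1, 1, 1, -1, 1, -2, 1

t=1: T̂ = 11.5 − 5·1 = 6.5; e = 5.5 − 6.5 = -1
t=2: T̂ = 11.5 − 5·2 = 1.5; e = 2.5 − 1.5 = 1
t=3: T̂ = 11.5 − 5·3 = -3.5; e = -2.5 − (-3.5) = 1
t=4: T̂ = 11.5 − 5·4 = -8.5; e = -9.5 − (-8.5) = -1
t=5: T̂ = 11.5 − 5·5 = -13.5; e = -12.5 − (-13.5) = 1
t=6: T̂ = 11.5 − 5·6 = -18.5; e = -20.5 − (-18.5) = -2
t=7: T̂ = 11.5 − 5·7 = -23.5; e = -22.5 − (-23.5) = 1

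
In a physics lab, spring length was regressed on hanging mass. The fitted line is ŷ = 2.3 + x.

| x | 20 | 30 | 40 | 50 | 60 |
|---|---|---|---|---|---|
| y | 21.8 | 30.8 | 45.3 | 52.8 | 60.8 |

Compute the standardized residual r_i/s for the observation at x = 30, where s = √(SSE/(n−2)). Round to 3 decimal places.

-0.694

x=20: ŷ = 2.3 + 20 = 22.3; r = 21.8 − 22.3 = -0.5
x=30: ŷ = 2.3 + 30 = 32.3; r = 30.8 − 32.3 = -1.5
x=40: ŷ = 2.3 + 40 = 42.3; r = 45.3 − 42.3 = 3
x=50: ŷ = 2.3 + 50 = 52.3; r = 52.8 − 52.3 = 0.5
x=60: ŷ = 2.3 + 60 = 62.3; r = 60.8 − 62.3 = -1.5
SSE = 0.25 + 2.25 + 9 + 0.25 + 2.25 = 14
s = √(14/3) = 2.16025
r/s = -1.5 / 2.16025 = -0.694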